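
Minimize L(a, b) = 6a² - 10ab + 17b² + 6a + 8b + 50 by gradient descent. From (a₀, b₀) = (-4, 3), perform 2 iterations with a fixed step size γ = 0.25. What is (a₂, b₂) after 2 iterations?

∇L = (12a - 10b + 6, -10a + 34b + 8)
Step 1: at (-4, 3), ∇L = (-72, 150) → (-4, 3) − 0.25·(-72, 150) = (14, -34.5)
Step 2: at (14, -34.5), ∇L = (519, -1305) → (14, -34.5) − 0.25·(519, -1305) = (-115.75, 291.75)

(-115.75, 291.75)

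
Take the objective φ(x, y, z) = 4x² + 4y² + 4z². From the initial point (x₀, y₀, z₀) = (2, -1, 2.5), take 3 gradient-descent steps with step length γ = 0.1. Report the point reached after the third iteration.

(0.016, -0.008, 0.02)

∇φ = (8x, 8y, 8z)
Step 1: at (2, -1, 2.5), ∇φ = (16, -8, 20) → (2, -1, 2.5) − 0.1·(16, -8, 20) = (0.4, -0.2, 0.5)
Step 2: at (0.4, -0.2, 0.5), ∇φ = (3.2, -1.6, 4) → (0.4, -0.2, 0.5) − 0.1·(3.2, -1.6, 4) = (0.08, -0.04, 0.1)
Step 3: at (0.08, -0.04, 0.1), ∇φ = (0.64, -0.32, 0.8) → (0.08, -0.04, 0.1) − 0.1·(0.64, -0.32, 0.8) = (0.016, -0.008, 0.02)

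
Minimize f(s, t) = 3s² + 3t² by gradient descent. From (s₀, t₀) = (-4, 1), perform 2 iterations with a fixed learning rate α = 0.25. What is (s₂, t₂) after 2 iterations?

∇f = (6s, 6t)
(s₁, t₁) = (-4, 1) − 0.25·(-24, 6) = (2, -0.5)
(s₂, t₂) = (2, -0.5) − 0.25·(12, -3) = (-1, 0.25)

(-1, 0.25)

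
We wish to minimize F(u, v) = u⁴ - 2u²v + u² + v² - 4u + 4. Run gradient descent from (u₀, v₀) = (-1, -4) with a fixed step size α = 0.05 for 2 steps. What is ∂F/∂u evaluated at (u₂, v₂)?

-0.225991730656

∇F = (4u³ - 4uv + 2u - 4, -2u² + 2v)
(u₁, v₁) = (-1, -4) − 0.05·(-26, -10) = (0.3, -3.5)
(u₂, v₂) = (0.3, -3.5) − 0.05·(0.908, -7.18) = (0.2546, -3.141)
∂F/∂u at (0.2546, -3.141) = -0.225991730656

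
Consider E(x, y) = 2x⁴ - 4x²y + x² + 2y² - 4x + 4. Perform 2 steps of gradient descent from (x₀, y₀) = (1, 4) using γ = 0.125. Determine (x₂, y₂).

∇E = (8x³ - 8xy + 2x - 4, -4x² + 4y)
(x₁, y₁) = (1, 4) − 0.125·(-26, 12) = (4.25, 2.5)
(x₂, y₂) = (4.25, 2.5) − 0.125·(533.625, -62.25) = (-62.453125, 10.28125)

(-62.453125, 10.28125)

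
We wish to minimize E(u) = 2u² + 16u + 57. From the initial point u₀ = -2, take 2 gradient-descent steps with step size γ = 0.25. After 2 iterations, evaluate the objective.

E′(u) = 4u + 16
u₁ = -2 − 0.25·8 = -4
u₂ = -4 − 0.25·0 = -4
E(-4) = 25

25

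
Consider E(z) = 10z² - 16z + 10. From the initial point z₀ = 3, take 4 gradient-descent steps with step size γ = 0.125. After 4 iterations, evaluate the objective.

1244.0390625

E′(z) = 20z - 16
Step 1: E′(3) = 44; z₁ = 3 − 0.125·44 = -2.5
Step 2: E′(-2.5) = -66; z₂ = -2.5 − 0.125·(-66) = 5.75
Step 3: E′(5.75) = 99; z₃ = 5.75 − 0.125·99 = -6.625
Step 4: E′(-6.625) = -148.5; z₄ = -6.625 − 0.125·(-148.5) = 11.9375
E(11.9375) = 1244.0390625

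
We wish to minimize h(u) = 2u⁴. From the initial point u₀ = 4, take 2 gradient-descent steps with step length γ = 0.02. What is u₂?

32.63529984

h′(u) = 8u³
Step 1: h′(4) = 512; u₁ = 4 − 0.02·512 = -6.24
Step 2: h′(-6.24) = -1943.764992; u₂ = -6.24 − 0.02·(-1943.764992) = 32.63529984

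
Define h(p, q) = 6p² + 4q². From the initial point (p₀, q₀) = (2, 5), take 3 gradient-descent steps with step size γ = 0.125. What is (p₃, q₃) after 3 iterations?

∇h = (12p, 8q)
Step 1: at (2, 5), ∇h = (24, 40) → (2, 5) − 0.125·(24, 40) = (-1, 0)
Step 2: at (-1, 0), ∇h = (-12, 0) → (-1, 0) − 0.125·(-12, 0) = (0.5, 0)
Step 3: at (0.5, 0), ∇h = (6, 0) → (0.5, 0) − 0.125·(6, 0) = (-0.25, 0)

(-0.25, 0)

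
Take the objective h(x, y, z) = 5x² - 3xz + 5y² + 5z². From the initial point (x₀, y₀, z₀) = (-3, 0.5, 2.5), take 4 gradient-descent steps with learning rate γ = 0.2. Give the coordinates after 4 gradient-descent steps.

(-18.0288, 0.5, 18.016)

∇h = (10x - 3z, 10y, -3x + 10z)
Step 1: at (-3, 0.5, 2.5), ∇h = (-37.5, 5, 34) → (-3, 0.5, 2.5) − 0.2·(-37.5, 5, 34) = (4.5, -0.5, -4.3)
Step 2: at (4.5, -0.5, -4.3), ∇h = (57.9, -5, -56.5) → (4.5, -0.5, -4.3) − 0.2·(57.9, -5, -56.5) = (-7.08, 0.5, 7)
Step 3: at (-7.08, 0.5, 7), ∇h = (-91.8, 5, 91.24) → (-7.08, 0.5, 7) − 0.2·(-91.8, 5, 91.24) = (11.28, -0.5, -11.248)
Step 4: at (11.28, -0.5, -11.248), ∇h = (146.544, -5, -146.32) → (11.28, -0.5, -11.248) − 0.2·(146.544, -5, -146.32) = (-18.0288, 0.5, 18.016)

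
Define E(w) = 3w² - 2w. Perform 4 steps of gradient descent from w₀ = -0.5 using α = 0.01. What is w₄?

E′(w) = 6w - 2
w₁ = -0.5 − 0.01·(-5) = -0.45
w₂ = -0.45 − 0.01·(-4.7) = -0.403
w₃ = -0.403 − 0.01·(-4.418) = -0.35882
w₄ = -0.35882 − 0.01·(-4.15292) = -0.3172908

-0.3172908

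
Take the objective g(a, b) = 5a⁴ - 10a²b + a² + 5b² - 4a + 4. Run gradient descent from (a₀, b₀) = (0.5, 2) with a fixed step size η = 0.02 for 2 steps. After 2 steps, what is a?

1.2527716

∇g = (20a³ - 20ab + 2a - 4, -10a² + 10b)
Step 1: at (0.5, 2), ∇g = (-20.5, 17.5) → (0.5, 2) − 0.02·(-20.5, 17.5) = (0.91, 1.65)
Step 2: at (0.91, 1.65), ∇g = (-17.13858, 8.219) → (0.91, 1.65) − 0.02·(-17.13858, 8.219) = (1.2527716, 1.48562)
a = 1.2527716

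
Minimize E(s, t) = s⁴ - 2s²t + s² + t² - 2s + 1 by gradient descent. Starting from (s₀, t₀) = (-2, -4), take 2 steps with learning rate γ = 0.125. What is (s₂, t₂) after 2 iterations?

(-155.2109375, 9.890625)

∇E = (4s³ - 4st + 2s - 2, -2s² + 2t)
Step 1: at (-2, -4), ∇E = (-70, -16) → (-2, -4) − 0.125·(-70, -16) = (6.75, -2)
Step 2: at (6.75, -2), ∇E = (1295.6875, -95.125) → (6.75, -2) − 0.125·(1295.6875, -95.125) = (-155.2109375, 9.890625)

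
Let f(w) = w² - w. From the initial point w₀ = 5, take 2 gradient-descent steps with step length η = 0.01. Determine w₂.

4.8218

f′(w) = 2w - 1
Step 1: f′(5) = 9; w₁ = 5 − 0.01·9 = 4.91
Step 2: f′(4.91) = 8.82; w₂ = 4.91 − 0.01·8.82 = 4.8218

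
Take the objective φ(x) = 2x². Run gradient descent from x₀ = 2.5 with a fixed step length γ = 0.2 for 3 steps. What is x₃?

φ′(x) = 4x
x₁ = 2.5 − 0.2·10 = 0.5
x₂ = 0.5 − 0.2·2 = 0.1
x₃ = 0.1 − 0.2·0.4 = 0.02

0.02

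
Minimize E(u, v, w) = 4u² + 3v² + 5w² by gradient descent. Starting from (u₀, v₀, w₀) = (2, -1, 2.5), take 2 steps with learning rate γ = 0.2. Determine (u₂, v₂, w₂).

∇E = (8u, 6v, 10w)
(u₁, v₁, w₁) = (2, -1, 2.5) − 0.2·(16, -6, 25) = (-1.2, 0.2, -2.5)
(u₂, v₂, w₂) = (-1.2, 0.2, -2.5) − 0.2·(-9.6, 1.2, -25) = (0.72, -0.04, 2.5)

(0.72, -0.04, 2.5)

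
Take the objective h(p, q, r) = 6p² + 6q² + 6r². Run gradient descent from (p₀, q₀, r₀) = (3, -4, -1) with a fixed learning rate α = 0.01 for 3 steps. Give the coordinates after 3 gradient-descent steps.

∇h = (12p, 12q, 12r)
(p₁, q₁, r₁) = (3, -4, -1) − 0.01·(36, -48, -12) = (2.64, -3.52, -0.88)
(p₂, q₂, r₂) = (2.64, -3.52, -0.88) − 0.01·(31.68, -42.24, -10.56) = (2.3232, -3.0976, -0.7744)
(p₃, q₃, r₃) = (2.3232, -3.0976, -0.7744) − 0.01·(27.8784, -37.1712, -9.2928) = (2.044416, -2.725888, -0.681472)

(2.044416, -2.725888, -0.681472)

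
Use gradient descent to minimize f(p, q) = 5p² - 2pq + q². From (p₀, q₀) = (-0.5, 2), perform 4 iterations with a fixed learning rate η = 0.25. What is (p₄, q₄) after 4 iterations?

∇f = (10p - 2q, -2p + 2q)
Step 1: at (-0.5, 2), ∇f = (-9, 5) → (-0.5, 2) − 0.25·(-9, 5) = (1.75, 0.75)
Step 2: at (1.75, 0.75), ∇f = (16, -2) → (1.75, 0.75) − 0.25·(16, -2) = (-2.25, 1.25)
Step 3: at (-2.25, 1.25), ∇f = (-25, 7) → (-2.25, 1.25) − 0.25·(-25, 7) = (4, -0.5)
Step 4: at (4, -0.5), ∇f = (41, -9) → (4, -0.5) − 0.25·(41, -9) = (-6.25, 1.75)

(-6.25, 1.75)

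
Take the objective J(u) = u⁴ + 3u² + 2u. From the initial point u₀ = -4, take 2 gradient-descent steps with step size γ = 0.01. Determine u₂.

-1.09416608

J′(u) = 4u³ + 6u + 2
u₁ = -4 − 0.01·(-278) = -1.22
u₂ = -1.22 − 0.01·(-12.583392) = -1.09416608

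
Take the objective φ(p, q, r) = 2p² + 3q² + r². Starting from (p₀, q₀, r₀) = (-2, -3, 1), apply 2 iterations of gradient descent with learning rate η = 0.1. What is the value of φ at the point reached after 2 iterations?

∇φ = (4p, 6q, 2r)
(p₁, q₁, r₁) = (-2, -3, 1) − 0.1·(-8, -18, 2) = (-1.2, -1.2, 0.8)
(p₂, q₂, r₂) = (-1.2, -1.2, 0.8) − 0.1·(-4.8, -7.2, 1.6) = (-0.72, -0.48, 0.64)
φ(-0.72, -0.48, 0.64) = 2.1376

2.1376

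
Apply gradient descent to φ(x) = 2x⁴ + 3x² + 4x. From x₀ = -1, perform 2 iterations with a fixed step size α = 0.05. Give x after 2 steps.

φ′(x) = 8x³ + 6x + 4
Step 1: φ′(-1) = -10; x₁ = -1 − 0.05·(-10) = -0.5
Step 2: φ′(-0.5) = 0; x₂ = -0.5 − 0.05·0 = -0.5

-0.5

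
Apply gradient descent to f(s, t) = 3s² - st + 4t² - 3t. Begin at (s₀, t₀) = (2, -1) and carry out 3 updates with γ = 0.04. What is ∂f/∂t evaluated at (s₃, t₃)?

∇f = (6s - t, -s + 8t - 3)
(s₁, t₁) = (2, -1) − 0.04·(13, -13) = (1.48, -0.48)
(s₂, t₂) = (1.48, -0.48) − 0.04·(9.36, -8.32) = (1.1056, -0.1472)
(s₃, t₃) = (1.1056, -0.1472) − 0.04·(6.7808, -5.2832) = (0.834368, 0.064128)
∂f/∂t at (0.834368, 0.064128) = -3.321344

-3.321344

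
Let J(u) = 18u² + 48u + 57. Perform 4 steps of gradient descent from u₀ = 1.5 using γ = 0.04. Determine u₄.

-1.22713728

J′(u) = 36u + 48
Step 1: J′(1.5) = 102; u₁ = 1.5 − 0.04·102 = -2.58
Step 2: J′(-2.58) = -44.88; u₂ = -2.58 − 0.04·(-44.88) = -0.7848
Step 3: J′(-0.7848) = 19.7472; u₃ = -0.7848 − 0.04·19.7472 = -1.574688
Step 4: J′(-1.574688) = -8.688768; u₄ = -1.574688 − 0.04·(-8.688768) = -1.22713728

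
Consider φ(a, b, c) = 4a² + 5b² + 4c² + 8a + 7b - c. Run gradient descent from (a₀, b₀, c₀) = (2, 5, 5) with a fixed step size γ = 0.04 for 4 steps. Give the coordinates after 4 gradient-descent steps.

∇φ = (8a + 8, 10b + 7, 8c - 1)
Step 1: at (2, 5, 5), ∇φ = (24, 57, 39) → (2, 5, 5) − 0.04·(24, 57, 39) = (1.04, 2.72, 3.44)
Step 2: at (1.04, 2.72, 3.44), ∇φ = (16.32, 34.2, 26.52) → (1.04, 2.72, 3.44) − 0.04·(16.32, 34.2, 26.52) = (0.3872, 1.352, 2.3792)
Step 3: at (0.3872, 1.352, 2.3792), ∇φ = (11.0976, 20.52, 18.0336) → (0.3872, 1.352, 2.3792) − 0.04·(11.0976, 20.52, 18.0336) = (-0.056704, 0.5312, 1.657856)
Step 4: at (-0.056704, 0.5312, 1.657856), ∇φ = (7.546368, 12.312, 12.262848) → (-0.056704, 0.5312, 1.657856) − 0.04·(7.546368, 12.312, 12.262848) = (-0.35855872, 0.03872, 1.16734208)

(-0.35855872, 0.03872, 1.16734208)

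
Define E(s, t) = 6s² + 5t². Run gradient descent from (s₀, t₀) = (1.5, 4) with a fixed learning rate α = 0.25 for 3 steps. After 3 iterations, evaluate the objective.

∇E = (12s, 10t)
Step 1: at (1.5, 4), ∇E = (18, 40) → (1.5, 4) − 0.25·(18, 40) = (-3, -6)
Step 2: at (-3, -6), ∇E = (-36, -60) → (-3, -6) − 0.25·(-36, -60) = (6, 9)
Step 3: at (6, 9), ∇E = (72, 90) → (6, 9) − 0.25·(72, 90) = (-12, -13.5)
E(-12, -13.5) = 1775.25

1775.25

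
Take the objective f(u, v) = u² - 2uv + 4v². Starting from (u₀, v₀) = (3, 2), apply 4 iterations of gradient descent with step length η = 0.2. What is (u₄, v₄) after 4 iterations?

∇f = (2u - 2v, -2u + 8v)
(u₁, v₁) = (3, 2) − 0.2·(2, 10) = (2.6, 0)
(u₂, v₂) = (2.6, 0) − 0.2·(5.2, -5.2) = (1.56, 1.04)
(u₃, v₃) = (1.56, 1.04) − 0.2·(1.04, 5.2) = (1.352, 0)
(u₄, v₄) = (1.352, 0) − 0.2·(2.704, -2.704) = (0.8112, 0.5408)

(0.8112, 0.5408)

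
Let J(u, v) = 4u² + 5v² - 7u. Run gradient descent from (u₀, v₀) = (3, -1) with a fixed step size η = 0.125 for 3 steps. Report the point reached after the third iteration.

∇J = (8u - 7, 10v)
Step 1: at (3, -1), ∇J = (17, -10) → (3, -1) − 0.125·(17, -10) = (0.875, 0.25)
Step 2: at (0.875, 0.25), ∇J = (0, 2.5) → (0.875, 0.25) − 0.125·(0, 2.5) = (0.875, -0.0625)
Step 3: at (0.875, -0.0625), ∇J = (0, -0.625) → (0.875, -0.0625) − 0.125·(0, -0.625) = (0.875, 0.015625)

(0.875, 0.015625)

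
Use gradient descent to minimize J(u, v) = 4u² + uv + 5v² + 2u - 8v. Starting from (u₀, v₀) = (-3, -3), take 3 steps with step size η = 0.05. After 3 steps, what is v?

0.461375

∇J = (8u + v + 2, u + 10v - 8)
(u₁, v₁) = (-3, -3) − 0.05·(-25, -41) = (-1.75, -0.95)
(u₂, v₂) = (-1.75, -0.95) − 0.05·(-12.95, -19.25) = (-1.1025, 0.0125)
(u₃, v₃) = (-1.1025, 0.0125) − 0.05·(-6.8075, -8.9775) = (-0.762125, 0.461375)
v = 0.461375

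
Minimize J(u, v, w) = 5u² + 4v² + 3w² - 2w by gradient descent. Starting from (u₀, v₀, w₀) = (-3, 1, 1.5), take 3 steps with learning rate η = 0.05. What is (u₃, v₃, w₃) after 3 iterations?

(-0.375, 0.216, 0.7335)

∇J = (10u, 8v, 6w - 2)
Step 1: at (-3, 1, 1.5), ∇J = (-30, 8, 7) → (-3, 1, 1.5) − 0.05·(-30, 8, 7) = (-1.5, 0.6, 1.15)
Step 2: at (-1.5, 0.6, 1.15), ∇J = (-15, 4.8, 4.9) → (-1.5, 0.6, 1.15) − 0.05·(-15, 4.8, 4.9) = (-0.75, 0.36, 0.905)
Step 3: at (-0.75, 0.36, 0.905), ∇J = (-7.5, 2.88, 3.43) → (-0.75, 0.36, 0.905) − 0.05·(-7.5, 2.88, 3.43) = (-0.375, 0.216, 0.7335)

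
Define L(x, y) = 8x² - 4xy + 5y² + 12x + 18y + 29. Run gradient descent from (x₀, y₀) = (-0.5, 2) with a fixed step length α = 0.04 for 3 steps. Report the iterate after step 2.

∇L = (16x - 4y + 12, -4x + 10y + 18)
Step 1: at (-0.5, 2), ∇L = (-4, 40) → (-0.5, 2) − 0.04·(-4, 40) = (-0.34, 0.4)
Step 2: at (-0.34, 0.4), ∇L = (4.96, 23.36) → (-0.34, 0.4) − 0.04·(4.96, 23.36) = (-0.5384, -0.5344)

(-0.5384, -0.5344)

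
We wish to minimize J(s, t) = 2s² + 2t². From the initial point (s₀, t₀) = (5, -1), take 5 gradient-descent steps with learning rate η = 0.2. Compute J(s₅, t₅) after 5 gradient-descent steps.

∇J = (4s, 4t)
(s₁, t₁) = (5, -1) − 0.2·(20, -4) = (1, -0.2)
(s₂, t₂) = (1, -0.2) − 0.2·(4, -0.8) = (0.2, -0.04)
(s₃, t₃) = (0.2, -0.04) − 0.2·(0.8, -0.16) = (0.04, -0.008)
(s₄, t₄) = (0.04, -0.008) − 0.2·(0.16, -0.032) = (0.008, -0.0016)
(s₅, t₅) = (0.008, -0.0016) − 0.2·(0.032, -0.0064) = (0.0016, -0.00032)
J(0.0016, -0.00032) = 0.0000053248

0.0000053248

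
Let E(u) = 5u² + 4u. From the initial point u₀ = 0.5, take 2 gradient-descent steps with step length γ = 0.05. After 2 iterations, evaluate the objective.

-0.546875

E′(u) = 10u + 4
u₁ = 0.5 − 0.05·9 = 0.05
u₂ = 0.05 − 0.05·4.5 = -0.175
E(-0.175) = -0.546875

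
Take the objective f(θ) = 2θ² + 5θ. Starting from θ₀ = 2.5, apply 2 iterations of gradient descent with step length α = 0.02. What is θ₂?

1.924

f′(θ) = 4θ + 5
Step 1: f′(2.5) = 15; θ₁ = 2.5 − 0.02·15 = 2.2
Step 2: f′(2.2) = 13.8; θ₂ = 2.2 − 0.02·13.8 = 1.924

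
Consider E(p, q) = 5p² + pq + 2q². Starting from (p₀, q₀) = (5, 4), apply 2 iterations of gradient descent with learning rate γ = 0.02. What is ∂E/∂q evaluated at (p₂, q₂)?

15.9252

∇E = (10p + q, p + 4q)
Step 1: at (5, 4), ∇E = (54, 21) → (5, 4) − 0.02·(54, 21) = (3.92, 3.58)
Step 2: at (3.92, 3.58), ∇E = (42.78, 18.24) → (3.92, 3.58) − 0.02·(42.78, 18.24) = (3.0644, 3.2152)
∂E/∂q at (3.0644, 3.2152) = 15.9252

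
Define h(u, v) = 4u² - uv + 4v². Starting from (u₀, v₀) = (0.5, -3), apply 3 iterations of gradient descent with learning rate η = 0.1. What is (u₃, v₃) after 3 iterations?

(-0.032, -0.0355)

∇h = (8u - v, -u + 8v)
(u₁, v₁) = (0.5, -3) − 0.1·(7, -24.5) = (-0.2, -0.55)
(u₂, v₂) = (-0.2, -0.55) − 0.1·(-1.05, -4.2) = (-0.095, -0.13)
(u₃, v₃) = (-0.095, -0.13) − 0.1·(-0.63, -0.945) = (-0.032, -0.0355)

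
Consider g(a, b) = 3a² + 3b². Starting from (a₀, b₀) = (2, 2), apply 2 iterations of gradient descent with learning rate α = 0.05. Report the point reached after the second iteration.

(0.98, 0.98)

∇g = (6a, 6b)
Step 1: at (2, 2), ∇g = (12, 12) → (2, 2) − 0.05·(12, 12) = (1.4, 1.4)
Step 2: at (1.4, 1.4), ∇g = (8.4, 8.4) → (1.4, 1.4) − 0.05·(8.4, 8.4) = (0.98, 0.98)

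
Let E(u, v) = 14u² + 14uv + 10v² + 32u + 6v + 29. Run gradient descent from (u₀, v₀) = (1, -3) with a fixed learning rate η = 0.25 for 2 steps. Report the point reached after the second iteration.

(-11.5, -17.25)

∇E = (28u + 14v + 32, 14u + 20v + 6)
Step 1: at (1, -3), ∇E = (18, -40) → (1, -3) − 0.25·(18, -40) = (-3.5, 7)
Step 2: at (-3.5, 7), ∇E = (32, 97) → (-3.5, 7) − 0.25·(32, 97) = (-11.5, -17.25)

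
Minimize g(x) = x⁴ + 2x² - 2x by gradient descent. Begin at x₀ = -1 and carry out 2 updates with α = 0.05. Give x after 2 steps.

-0.275

g′(x) = 4x³ + 4x - 2
Step 1: g′(-1) = -10; x₁ = -1 − 0.05·(-10) = -0.5
Step 2: g′(-0.5) = -4.5; x₂ = -0.5 − 0.05·(-4.5) = -0.275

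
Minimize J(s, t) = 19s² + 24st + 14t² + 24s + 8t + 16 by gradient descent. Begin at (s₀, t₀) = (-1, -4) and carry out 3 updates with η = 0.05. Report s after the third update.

14.229

∇J = (38s + 24t + 24, 24s + 28t + 8)
(s₁, t₁) = (-1, -4) − 0.05·(-110, -128) = (4.5, 2.4)
(s₂, t₂) = (4.5, 2.4) − 0.05·(252.6, 183.2) = (-8.13, -6.76)
(s₃, t₃) = (-8.13, -6.76) − 0.05·(-447.18, -376.4) = (14.229, 12.06)
s = 14.229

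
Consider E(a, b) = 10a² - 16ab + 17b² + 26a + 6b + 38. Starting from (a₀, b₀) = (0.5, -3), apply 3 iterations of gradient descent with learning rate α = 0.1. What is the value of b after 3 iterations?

∇E = (20a - 16b + 26, -16a + 34b + 6)
(a₁, b₁) = (0.5, -3) − 0.1·(84, -104) = (-7.9, 7.4)
(a₂, b₂) = (-7.9, 7.4) − 0.1·(-250.4, 384) = (17.14, -31)
(a₃, b₃) = (17.14, -31) − 0.1·(864.8, -1322.24) = (-69.34, 101.224)
b = 101.224

101.224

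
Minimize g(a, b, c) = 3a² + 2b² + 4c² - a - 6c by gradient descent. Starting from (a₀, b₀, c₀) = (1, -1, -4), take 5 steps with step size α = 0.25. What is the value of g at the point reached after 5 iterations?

87.918701171875

∇g = (6a - 1, 4b, 8c - 6)
(a₁, b₁, c₁) = (1, -1, -4) − 0.25·(5, -4, -38) = (-0.25, 0, 5.5)
(a₂, b₂, c₂) = (-0.25, 0, 5.5) − 0.25·(-2.5, 0, 38) = (0.375, 0, -4)
(a₃, b₃, c₃) = (0.375, 0, -4) − 0.25·(1.25, 0, -38) = (0.0625, 0, 5.5)
(a₄, b₄, c₄) = (0.0625, 0, 5.5) − 0.25·(-0.625, 0, 38) = (0.21875, 0, -4)
(a₅, b₅, c₅) = (0.21875, 0, -4) − 0.25·(0.3125, 0, -38) = (0.140625, 0, 5.5)
g(0.140625, 0, 5.5) = 87.918701171875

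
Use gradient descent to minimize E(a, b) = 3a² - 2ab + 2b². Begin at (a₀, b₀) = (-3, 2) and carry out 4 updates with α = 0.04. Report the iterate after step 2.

(-1.496, 1.04)

∇E = (6a - 2b, -2a + 4b)
Step 1: at (-3, 2), ∇E = (-22, 14) → (-3, 2) − 0.04·(-22, 14) = (-2.12, 1.44)
Step 2: at (-2.12, 1.44), ∇E = (-15.6, 10) → (-2.12, 1.44) − 0.04·(-15.6, 10) = (-1.496, 1.04)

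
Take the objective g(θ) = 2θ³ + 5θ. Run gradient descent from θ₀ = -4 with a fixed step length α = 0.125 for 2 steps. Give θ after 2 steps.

-224.54296875

g′(θ) = 6θ² + 5
Step 1: g′(-4) = 101; θ₁ = -4 − 0.125·101 = -16.625
Step 2: g′(-16.625) = 1663.34375; θ₂ = -16.625 − 0.125·1663.34375 = -224.54296875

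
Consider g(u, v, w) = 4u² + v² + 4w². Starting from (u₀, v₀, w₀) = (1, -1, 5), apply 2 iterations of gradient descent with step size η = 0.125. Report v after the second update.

-0.5625

∇g = (8u, 2v, 8w)
Step 1: at (1, -1, 5), ∇g = (8, -2, 40) → (1, -1, 5) − 0.125·(8, -2, 40) = (0, -0.75, 0)
Step 2: at (0, -0.75, 0), ∇g = (0, -1.5, 0) → (0, -0.75, 0) − 0.125·(0, -1.5, 0) = (0, -0.5625, 0)
v = -0.5625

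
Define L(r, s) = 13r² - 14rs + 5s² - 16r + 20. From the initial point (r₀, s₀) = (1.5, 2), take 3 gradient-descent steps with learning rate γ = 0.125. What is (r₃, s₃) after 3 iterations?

(5.46875, 0.84375)

∇L = (26r - 14s - 16, -14r + 10s)
(r₁, s₁) = (1.5, 2) − 0.125·(-5, -1) = (2.125, 2.125)
(r₂, s₂) = (2.125, 2.125) − 0.125·(9.5, -8.5) = (0.9375, 3.1875)
(r₃, s₃) = (0.9375, 3.1875) − 0.125·(-36.25, 18.75) = (5.46875, 0.84375)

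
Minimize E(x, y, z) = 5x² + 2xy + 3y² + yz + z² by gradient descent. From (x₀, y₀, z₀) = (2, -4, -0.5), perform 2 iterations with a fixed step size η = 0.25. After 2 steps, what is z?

0.09375

∇E = (10x + 2y, 2x + 6y + z, y + 2z)
Step 1: at (2, -4, -0.5), ∇E = (12, -20.5, -5) → (2, -4, -0.5) − 0.25·(12, -20.5, -5) = (-1, 1.125, 0.75)
Step 2: at (-1, 1.125, 0.75), ∇E = (-7.75, 5.5, 2.625) → (-1, 1.125, 0.75) − 0.25·(-7.75, 5.5, 2.625) = (0.9375, -0.25, 0.09375)
z = 0.09375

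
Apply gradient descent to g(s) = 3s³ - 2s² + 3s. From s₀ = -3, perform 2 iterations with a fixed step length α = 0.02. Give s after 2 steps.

g′(s) = 9s² - 4s + 3
Step 1: g′(-3) = 96; s₁ = -3 − 0.02·96 = -4.92
Step 2: g′(-4.92) = 240.5376; s₂ = -4.92 − 0.02·240.5376 = -9.730752

-9.730752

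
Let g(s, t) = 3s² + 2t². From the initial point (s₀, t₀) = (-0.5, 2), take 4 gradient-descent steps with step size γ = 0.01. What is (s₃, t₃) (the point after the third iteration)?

(-0.415292, 1.769472)

∇g = (6s, 4t)
Step 1: at (-0.5, 2), ∇g = (-3, 8) → (-0.5, 2) − 0.01·(-3, 8) = (-0.47, 1.92)
Step 2: at (-0.47, 1.92), ∇g = (-2.82, 7.68) → (-0.47, 1.92) − 0.01·(-2.82, 7.68) = (-0.4418, 1.8432)
Step 3: at (-0.4418, 1.8432), ∇g = (-2.6508, 7.3728) → (-0.4418, 1.8432) − 0.01·(-2.6508, 7.3728) = (-0.415292, 1.769472)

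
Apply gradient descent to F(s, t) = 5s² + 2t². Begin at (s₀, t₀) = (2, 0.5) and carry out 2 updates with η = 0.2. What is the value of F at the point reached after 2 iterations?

∇F = (10s, 4t)
Step 1: at (2, 0.5), ∇F = (20, 2) → (2, 0.5) − 0.2·(20, 2) = (-2, 0.1)
Step 2: at (-2, 0.1), ∇F = (-20, 0.4) → (-2, 0.1) − 0.2·(-20, 0.4) = (2, 0.02)
F(2, 0.02) = 20.0008

20.0008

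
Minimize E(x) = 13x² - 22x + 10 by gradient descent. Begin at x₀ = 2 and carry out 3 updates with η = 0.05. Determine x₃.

E′(x) = 26x - 22
x₁ = 2 − 0.05·30 = 0.5
x₂ = 0.5 − 0.05·(-9) = 0.95
x₃ = 0.95 − 0.05·2.7 = 0.815

0.815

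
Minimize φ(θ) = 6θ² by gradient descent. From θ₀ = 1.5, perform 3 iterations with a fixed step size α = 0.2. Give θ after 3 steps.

φ′(θ) = 12θ
Step 1: φ′(1.5) = 18; θ₁ = 1.5 − 0.2·18 = -2.1
Step 2: φ′(-2.1) = -25.2; θ₂ = -2.1 − 0.2·(-25.2) = 2.94
Step 3: φ′(2.94) = 35.28; θ₃ = 2.94 − 0.2·35.28 = -4.116

-4.116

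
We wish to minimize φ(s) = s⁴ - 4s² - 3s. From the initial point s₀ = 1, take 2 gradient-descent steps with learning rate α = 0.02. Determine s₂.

1.26387648

φ′(s) = 4s³ - 8s - 3
Step 1: φ′(1) = -7; s₁ = 1 − 0.02·(-7) = 1.14
Step 2: φ′(1.14) = -6.193824; s₂ = 1.14 − 0.02·(-6.193824) = 1.26387648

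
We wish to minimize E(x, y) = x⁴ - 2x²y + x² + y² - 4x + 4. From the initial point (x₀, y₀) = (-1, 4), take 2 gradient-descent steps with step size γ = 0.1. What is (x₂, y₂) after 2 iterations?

∇E = (4x³ - 4xy + 2x - 4, -2x² + 2y)
Step 1: at (-1, 4), ∇E = (6, 6) → (-1, 4) − 0.1·(6, 6) = (-1.6, 3.4)
Step 2: at (-1.6, 3.4), ∇E = (-1.824, 1.68) → (-1.6, 3.4) − 0.1·(-1.824, 1.68) = (-1.4176, 3.232)

(-1.4176, 3.232)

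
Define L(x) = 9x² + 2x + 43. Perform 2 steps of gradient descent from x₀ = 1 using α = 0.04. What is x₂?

-0.024

L′(x) = 18x + 2
x₁ = 1 − 0.04·20 = 0.2
x₂ = 0.2 − 0.04·5.6 = -0.024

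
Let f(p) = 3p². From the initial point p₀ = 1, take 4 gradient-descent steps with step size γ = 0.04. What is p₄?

0.33362176

f′(p) = 6p
p₁ = 1 − 0.04·6 = 0.76
p₂ = 0.76 − 0.04·4.56 = 0.5776
p₃ = 0.5776 − 0.04·3.4656 = 0.438976
p₄ = 0.438976 − 0.04·2.633856 = 0.33362176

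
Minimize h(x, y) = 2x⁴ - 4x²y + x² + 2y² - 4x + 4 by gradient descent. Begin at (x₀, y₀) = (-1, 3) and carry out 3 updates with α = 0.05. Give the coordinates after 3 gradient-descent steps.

(-1.3941376, 2.39392)

∇h = (8x³ - 8xy + 2x - 4, -4x² + 4y)
(x₁, y₁) = (-1, 3) − 0.05·(10, 8) = (-1.5, 2.6)
(x₂, y₂) = (-1.5, 2.6) − 0.05·(-2.8, 1.4) = (-1.36, 2.53)
(x₃, y₃) = (-1.36, 2.53) − 0.05·(0.682752, 2.7216) = (-1.3941376, 2.39392)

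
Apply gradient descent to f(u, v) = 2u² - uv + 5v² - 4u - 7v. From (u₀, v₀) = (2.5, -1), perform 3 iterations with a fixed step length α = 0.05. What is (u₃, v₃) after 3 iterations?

∇f = (4u - v - 4, -u + 10v - 7)
Step 1: at (2.5, -1), ∇f = (7, -19.5) → (2.5, -1) − 0.05·(7, -19.5) = (2.15, -0.025)
Step 2: at (2.15, -0.025), ∇f = (4.625, -9.4) → (2.15, -0.025) − 0.05·(4.625, -9.4) = (1.91875, 0.445)
Step 3: at (1.91875, 0.445), ∇f = (3.23, -4.46875) → (1.91875, 0.445) − 0.05·(3.23, -4.46875) = (1.75725, 0.6684375)

(1.75725, 0.6684375)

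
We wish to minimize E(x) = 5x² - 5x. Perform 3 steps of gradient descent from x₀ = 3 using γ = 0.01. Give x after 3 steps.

E′(x) = 10x - 5
Step 1: E′(3) = 25; x₁ = 3 − 0.01·25 = 2.75
Step 2: E′(2.75) = 22.5; x₂ = 2.75 − 0.01·22.5 = 2.525
Step 3: E′(2.525) = 20.25; x₃ = 2.525 − 0.01·20.25 = 2.3225

2.3225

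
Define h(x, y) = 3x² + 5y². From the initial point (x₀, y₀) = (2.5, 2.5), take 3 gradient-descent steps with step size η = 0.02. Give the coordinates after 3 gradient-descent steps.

(1.70368, 1.28)

∇h = (6x, 10y)
(x₁, y₁) = (2.5, 2.5) − 0.02·(15, 25) = (2.2, 2)
(x₂, y₂) = (2.2, 2) − 0.02·(13.2, 20) = (1.936, 1.6)
(x₃, y₃) = (1.936, 1.6) − 0.02·(11.616, 16) = (1.70368, 1.28)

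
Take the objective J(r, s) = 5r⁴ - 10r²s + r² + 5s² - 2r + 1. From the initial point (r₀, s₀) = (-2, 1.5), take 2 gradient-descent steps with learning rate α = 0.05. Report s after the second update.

∇J = (20r³ - 20rs + 2r - 2, -10r² + 10s)
Step 1: at (-2, 1.5), ∇J = (-106, -25) → (-2, 1.5) − 0.05·(-106, -25) = (3.3, 2.75)
Step 2: at (3.3, 2.75), ∇J = (541.84, -81.4) → (3.3, 2.75) − 0.05·(541.84, -81.4) = (-23.792, 6.82)
s = 6.82

6.82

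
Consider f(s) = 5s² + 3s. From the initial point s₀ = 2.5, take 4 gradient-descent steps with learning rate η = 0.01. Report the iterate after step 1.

2.22

f′(s) = 10s + 3
s₁ = 2.5 − 0.01·28 = 2.22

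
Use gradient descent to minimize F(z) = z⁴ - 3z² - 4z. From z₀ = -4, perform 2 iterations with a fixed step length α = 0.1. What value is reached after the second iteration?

-2980.0544

F′(z) = 4z³ - 6z - 4
Step 1: F′(-4) = -236; z₁ = -4 − 0.1·(-236) = 19.6
Step 2: F′(19.6) = 29996.544; z₂ = 19.6 − 0.1·29996.544 = -2980.0544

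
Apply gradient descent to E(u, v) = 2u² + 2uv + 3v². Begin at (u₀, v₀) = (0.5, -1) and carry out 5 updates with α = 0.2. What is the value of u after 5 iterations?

0.02

∇E = (4u + 2v, 2u + 6v)
(u₁, v₁) = (0.5, -1) − 0.2·(0, -5) = (0.5, 0)
(u₂, v₂) = (0.5, 0) − 0.2·(2, 1) = (0.1, -0.2)
(u₃, v₃) = (0.1, -0.2) − 0.2·(0, -1) = (0.1, 0)
(u₄, v₄) = (0.1, 0) − 0.2·(0.4, 0.2) = (0.02, -0.04)
(u₅, v₅) = (0.02, -0.04) − 0.2·(0, -0.2) = (0.02, 0)
u = 0.02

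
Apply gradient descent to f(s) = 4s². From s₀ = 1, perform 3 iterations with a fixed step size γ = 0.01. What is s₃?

0.778688

f′(s) = 8s
s₁ = 1 − 0.01·8 = 0.92
s₂ = 0.92 − 0.01·7.36 = 0.8464
s₃ = 0.8464 − 0.01·6.7712 = 0.778688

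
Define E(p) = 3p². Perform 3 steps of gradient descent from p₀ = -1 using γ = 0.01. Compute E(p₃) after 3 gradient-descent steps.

2.069609343168

E′(p) = 6p
Step 1: E′(-1) = -6; p₁ = -1 − 0.01·(-6) = -0.94
Step 2: E′(-0.94) = -5.64; p₂ = -0.94 − 0.01·(-5.64) = -0.8836
Step 3: E′(-0.8836) = -5.3016; p₃ = -0.8836 − 0.01·(-5.3016) = -0.830584
E(-0.830584) = 2.069609343168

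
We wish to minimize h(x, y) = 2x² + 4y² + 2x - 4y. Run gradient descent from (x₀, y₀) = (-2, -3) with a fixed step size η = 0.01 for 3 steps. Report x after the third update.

-1.827104

∇h = (4x + 2, 8y - 4)
(x₁, y₁) = (-2, -3) − 0.01·(-6, -28) = (-1.94, -2.72)
(x₂, y₂) = (-1.94, -2.72) − 0.01·(-5.76, -25.76) = (-1.8824, -2.4624)
(x₃, y₃) = (-1.8824, -2.4624) − 0.01·(-5.5296, -23.6992) = (-1.827104, -2.225408)
x = -1.827104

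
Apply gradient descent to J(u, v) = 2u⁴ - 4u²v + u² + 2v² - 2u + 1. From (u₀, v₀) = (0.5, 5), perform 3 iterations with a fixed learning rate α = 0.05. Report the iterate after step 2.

(2.53, 3.69)

∇J = (8u³ - 8uv + 2u - 2, -4u² + 4v)
(u₁, v₁) = (0.5, 5) − 0.05·(-20, 19) = (1.5, 4.05)
(u₂, v₂) = (1.5, 4.05) − 0.05·(-20.6, 7.2) = (2.53, 3.69)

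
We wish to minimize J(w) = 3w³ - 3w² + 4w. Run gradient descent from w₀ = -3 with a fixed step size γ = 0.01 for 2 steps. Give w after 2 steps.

-5.773481

J′(w) = 9w² - 6w + 4
Step 1: J′(-3) = 103; w₁ = -3 − 0.01·103 = -4.03
Step 2: J′(-4.03) = 174.3481; w₂ = -4.03 − 0.01·174.3481 = -5.773481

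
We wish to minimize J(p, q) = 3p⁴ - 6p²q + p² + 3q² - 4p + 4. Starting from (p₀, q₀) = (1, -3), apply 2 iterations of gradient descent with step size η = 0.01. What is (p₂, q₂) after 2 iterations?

∇J = (12p³ - 12pq + 2p - 4, -6p² + 6q)
Step 1: at (1, -3), ∇J = (46, -24) → (1, -3) − 0.01·(46, -24) = (0.54, -2.76)
Step 2: at (0.54, -2.76), ∇J = (16.854368, -18.3096) → (0.54, -2.76) − 0.01·(16.854368, -18.3096) = (0.37145632, -2.576904)

(0.37145632, -2.576904)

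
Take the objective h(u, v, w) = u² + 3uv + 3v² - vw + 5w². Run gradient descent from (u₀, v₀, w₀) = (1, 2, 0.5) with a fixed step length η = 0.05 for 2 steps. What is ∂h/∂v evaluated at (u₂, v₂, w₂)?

∇h = (2u + 3v, 3u + 6v - w, -v + 10w)
(u₁, v₁, w₁) = (1, 2, 0.5) − 0.05·(8, 14.5, 3) = (0.6, 1.275, 0.35)
(u₂, v₂, w₂) = (0.6, 1.275, 0.35) − 0.05·(5.025, 9.1, 2.225) = (0.34875, 0.82, 0.23875)
∂h/∂v at (0.34875, 0.82, 0.23875) = 5.7275

5.7275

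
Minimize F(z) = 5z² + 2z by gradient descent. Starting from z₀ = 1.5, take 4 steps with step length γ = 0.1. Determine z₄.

F′(z) = 10z + 2
Step 1: F′(1.5) = 17; z₁ = 1.5 − 0.1·17 = -0.2
Step 2: F′(-0.2) = 0; z₂ = -0.2 − 0.1·0 = -0.2
Step 3: F′(-0.2) = 0; z₃ = -0.2 − 0.1·0 = -0.2
Step 4: F′(-0.2) = 0; z₄ = -0.2 − 0.1·0 = -0.2

-0.2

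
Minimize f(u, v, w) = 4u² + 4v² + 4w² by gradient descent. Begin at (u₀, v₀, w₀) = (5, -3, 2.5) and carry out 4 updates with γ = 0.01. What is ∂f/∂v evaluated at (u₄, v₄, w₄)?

∇f = (8u, 8v, 8w)
(u₁, v₁, w₁) = (5, -3, 2.5) − 0.01·(40, -24, 20) = (4.6, -2.76, 2.3)
(u₂, v₂, w₂) = (4.6, -2.76, 2.3) − 0.01·(36.8, -22.08, 18.4) = (4.232, -2.5392, 2.116)
(u₃, v₃, w₃) = (4.232, -2.5392, 2.116) − 0.01·(33.856, -20.3136, 16.928) = (3.89344, -2.336064, 1.94672)
(u₄, v₄, w₄) = (3.89344, -2.336064, 1.94672) − 0.01·(31.14752, -18.688512, 15.57376) = (3.5819648, -2.14917888, 1.7909824)
∂f/∂v at (3.5819648, -2.14917888, 1.7909824) = -17.19343104

-17.19343104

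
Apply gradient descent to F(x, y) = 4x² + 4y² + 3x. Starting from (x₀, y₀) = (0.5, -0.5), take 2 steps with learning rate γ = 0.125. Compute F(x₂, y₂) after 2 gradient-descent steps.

∇F = (8x + 3, 8y)
(x₁, y₁) = (0.5, -0.5) − 0.125·(7, -4) = (-0.375, 0)
(x₂, y₂) = (-0.375, 0) − 0.125·(0, 0) = (-0.375, 0)
F(-0.375, 0) = -0.5625

-0.5625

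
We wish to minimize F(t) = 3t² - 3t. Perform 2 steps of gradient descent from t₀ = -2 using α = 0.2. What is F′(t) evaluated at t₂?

-0.6

F′(t) = 6t - 3
t₁ = -2 − 0.2·(-15) = 1
t₂ = 1 − 0.2·3 = 0.4
F′(t) at (0.4) = -0.6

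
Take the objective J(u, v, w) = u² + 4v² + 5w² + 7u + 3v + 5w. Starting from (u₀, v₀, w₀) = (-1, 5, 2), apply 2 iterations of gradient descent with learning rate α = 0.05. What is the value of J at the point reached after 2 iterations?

∇J = (2u + 7, 8v + 3, 10w + 5)
Step 1: at (-1, 5, 2), ∇J = (5, 43, 25) → (-1, 5, 2) − 0.05·(5, 43, 25) = (-1.25, 2.85, 0.75)
Step 2: at (-1.25, 2.85, 0.75), ∇J = (4.5, 25.8, 12.5) → (-1.25, 2.85, 0.75) − 0.05·(4.5, 25.8, 12.5) = (-1.475, 1.56, 0.125)
J(-1.475, 1.56, 0.125) = 6.96815

6.96815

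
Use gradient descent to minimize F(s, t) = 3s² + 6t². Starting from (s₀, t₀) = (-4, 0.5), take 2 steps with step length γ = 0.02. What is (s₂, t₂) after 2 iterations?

(-3.0976, 0.2888)

∇F = (6s, 12t)
(s₁, t₁) = (-4, 0.5) − 0.02·(-24, 6) = (-3.52, 0.38)
(s₂, t₂) = (-3.52, 0.38) − 0.02·(-21.12, 4.56) = (-3.0976, 0.2888)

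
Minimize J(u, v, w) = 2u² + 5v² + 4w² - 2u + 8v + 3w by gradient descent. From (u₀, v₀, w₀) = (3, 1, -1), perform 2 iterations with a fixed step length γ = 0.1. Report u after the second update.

∇J = (4u - 2, 10v + 8, 8w + 3)
(u₁, v₁, w₁) = (3, 1, -1) − 0.1·(10, 18, -5) = (2, -0.8, -0.5)
(u₂, v₂, w₂) = (2, -0.8, -0.5) − 0.1·(6, 0, -1) = (1.4, -0.8, -0.4)
u = 1.4

1.4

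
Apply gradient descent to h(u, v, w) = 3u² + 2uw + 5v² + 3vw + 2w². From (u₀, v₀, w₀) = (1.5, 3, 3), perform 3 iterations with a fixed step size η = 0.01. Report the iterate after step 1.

∇h = (6u + 2w, 10v + 3w, 2u + 3v + 4w)
(u₁, v₁, w₁) = (1.5, 3, 3) − 0.01·(15, 39, 24) = (1.35, 2.61, 2.76)

(1.35, 2.61, 2.76)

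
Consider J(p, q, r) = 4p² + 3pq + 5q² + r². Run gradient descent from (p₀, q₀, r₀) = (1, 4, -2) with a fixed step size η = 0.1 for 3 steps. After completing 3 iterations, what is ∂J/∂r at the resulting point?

∇J = (8p + 3q, 3p + 10q, 2r)
(p₁, q₁, r₁) = (1, 4, -2) − 0.1·(20, 43, -4) = (-1, -0.3, -1.6)
(p₂, q₂, r₂) = (-1, -0.3, -1.6) − 0.1·(-8.9, -6, -3.2) = (-0.11, 0.3, -1.28)
(p₃, q₃, r₃) = (-0.11, 0.3, -1.28) − 0.1·(0.02, 2.67, -2.56) = (-0.112, 0.033, -1.024)
∂J/∂r at (-0.112, 0.033, -1.024) = -2.048

-2.048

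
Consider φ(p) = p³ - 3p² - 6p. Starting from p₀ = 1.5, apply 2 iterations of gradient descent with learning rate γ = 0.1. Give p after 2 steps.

φ′(p) = 3p² - 6p - 6
Step 1: φ′(1.5) = -8.25; p₁ = 1.5 − 0.1·(-8.25) = 2.325
Step 2: φ′(2.325) = -3.733125; p₂ = 2.325 − 0.1·(-3.733125) = 2.6983125

2.6983125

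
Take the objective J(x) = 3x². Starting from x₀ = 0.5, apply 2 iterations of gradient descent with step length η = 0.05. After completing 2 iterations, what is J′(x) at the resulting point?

1.47

J′(x) = 6x
Step 1: J′(0.5) = 3; x₁ = 0.5 − 0.05·3 = 0.35
Step 2: J′(0.35) = 2.1; x₂ = 0.35 − 0.05·2.1 = 0.245
J′(x) at (0.245) = 1.47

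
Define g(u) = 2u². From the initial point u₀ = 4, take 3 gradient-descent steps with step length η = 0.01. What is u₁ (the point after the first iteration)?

g′(u) = 4u
u₁ = 4 − 0.01·16 = 3.84

3.84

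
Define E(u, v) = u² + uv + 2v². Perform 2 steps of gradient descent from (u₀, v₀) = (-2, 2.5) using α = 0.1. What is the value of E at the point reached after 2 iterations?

3.6383

∇E = (2u + v, u + 4v)
Step 1: at (-2, 2.5), ∇E = (-1.5, 8) → (-2, 2.5) − 0.1·(-1.5, 8) = (-1.85, 1.7)
Step 2: at (-1.85, 1.7), ∇E = (-2, 4.95) → (-1.85, 1.7) − 0.1·(-2, 4.95) = (-1.65, 1.205)
E(-1.65, 1.205) = 3.6383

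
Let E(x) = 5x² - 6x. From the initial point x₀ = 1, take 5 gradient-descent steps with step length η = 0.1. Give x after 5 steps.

0.6

E′(x) = 10x - 6
Step 1: E′(1) = 4; x₁ = 1 − 0.1·4 = 0.6
Step 2: E′(0.6) = 0; x₂ = 0.6 − 0.1·0 = 0.6
Step 3: E′(0.6) = 0; x₃ = 0.6 − 0.1·0 = 0.6
Step 4: E′(0.6) = 0; x₄ = 0.6 − 0.1·0 = 0.6
Step 5: E′(0.6) = 0; x₅ = 0.6 − 0.1·0 = 0.6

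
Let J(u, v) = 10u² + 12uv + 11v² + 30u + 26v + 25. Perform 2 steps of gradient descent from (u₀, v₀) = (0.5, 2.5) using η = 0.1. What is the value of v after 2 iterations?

12.64

∇J = (20u + 12v + 30, 12u + 22v + 26)
Step 1: at (0.5, 2.5), ∇J = (70, 87) → (0.5, 2.5) − 0.1·(70, 87) = (-6.5, -6.2)
Step 2: at (-6.5, -6.2), ∇J = (-174.4, -188.4) → (-6.5, -6.2) − 0.1·(-174.4, -188.4) = (10.94, 12.64)
v = 12.64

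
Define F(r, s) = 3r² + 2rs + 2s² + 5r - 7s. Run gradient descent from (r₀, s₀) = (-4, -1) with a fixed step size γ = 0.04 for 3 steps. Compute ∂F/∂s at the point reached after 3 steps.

-8.31904

∇F = (6r + 2s + 5, 2r + 4s - 7)
Step 1: at (-4, -1), ∇F = (-21, -19) → (-4, -1) − 0.04·(-21, -19) = (-3.16, -0.24)
Step 2: at (-3.16, -0.24), ∇F = (-14.44, -14.28) → (-3.16, -0.24) − 0.04·(-14.44, -14.28) = (-2.5824, 0.3312)
Step 3: at (-2.5824, 0.3312), ∇F = (-9.832, -10.84) → (-2.5824, 0.3312) − 0.04·(-9.832, -10.84) = (-2.18912, 0.7648)
∂F/∂s at (-2.18912, 0.7648) = -8.31904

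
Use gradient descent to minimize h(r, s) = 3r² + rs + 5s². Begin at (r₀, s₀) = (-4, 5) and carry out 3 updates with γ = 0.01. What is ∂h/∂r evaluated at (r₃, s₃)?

∇h = (6r + s, r + 10s)
Step 1: at (-4, 5), ∇h = (-19, 46) → (-4, 5) − 0.01·(-19, 46) = (-3.81, 4.54)
Step 2: at (-3.81, 4.54), ∇h = (-18.32, 41.59) → (-3.81, 4.54) − 0.01·(-18.32, 41.59) = (-3.6268, 4.1241)
Step 3: at (-3.6268, 4.1241), ∇h = (-17.6367, 37.6142) → (-3.6268, 4.1241) − 0.01·(-17.6367, 37.6142) = (-3.450433, 3.747958)
∂h/∂r at (-3.450433, 3.747958) = -16.95464

-16.95464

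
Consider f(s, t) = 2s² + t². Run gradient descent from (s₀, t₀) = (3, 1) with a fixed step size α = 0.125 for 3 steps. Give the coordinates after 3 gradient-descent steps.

∇f = (4s, 2t)
Step 1: at (3, 1), ∇f = (12, 2) → (3, 1) − 0.125·(12, 2) = (1.5, 0.75)
Step 2: at (1.5, 0.75), ∇f = (6, 1.5) → (1.5, 0.75) − 0.125·(6, 1.5) = (0.75, 0.5625)
Step 3: at (0.75, 0.5625), ∇f = (3, 1.125) → (0.75, 0.5625) − 0.125·(3, 1.125) = (0.375, 0.421875)

(0.375, 0.421875)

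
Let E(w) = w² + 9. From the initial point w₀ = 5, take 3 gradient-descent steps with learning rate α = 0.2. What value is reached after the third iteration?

1.08

E′(w) = 2w
w₁ = 5 − 0.2·10 = 3
w₂ = 3 − 0.2·6 = 1.8
w₃ = 1.8 − 0.2·3.6 = 1.08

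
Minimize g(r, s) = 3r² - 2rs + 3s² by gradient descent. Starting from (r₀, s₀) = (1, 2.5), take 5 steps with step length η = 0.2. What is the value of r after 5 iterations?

0.05888

∇g = (6r - 2s, -2r + 6s)
(r₁, s₁) = (1, 2.5) − 0.2·(1, 13) = (0.8, -0.1)
(r₂, s₂) = (0.8, -0.1) − 0.2·(5, -2.2) = (-0.2, 0.34)
(r₃, s₃) = (-0.2, 0.34) − 0.2·(-1.88, 2.44) = (0.176, -0.148)
(r₄, s₄) = (0.176, -0.148) − 0.2·(1.352, -1.24) = (-0.0944, 0.1)
(r₅, s₅) = (-0.0944, 0.1) − 0.2·(-0.7664, 0.7888) = (0.05888, -0.05776)
r = 0.05888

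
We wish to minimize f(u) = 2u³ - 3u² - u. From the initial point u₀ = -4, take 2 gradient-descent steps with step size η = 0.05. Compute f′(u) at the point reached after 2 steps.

11135.791118375

f′(u) = 6u² - 6u - 1
Step 1: f′(-4) = 119; u₁ = -4 − 0.05·119 = -9.95
Step 2: f′(-9.95) = 652.715; u₂ = -9.95 − 0.05·652.715 = -42.58575
f′(u) at (-42.58575) = 11135.791118375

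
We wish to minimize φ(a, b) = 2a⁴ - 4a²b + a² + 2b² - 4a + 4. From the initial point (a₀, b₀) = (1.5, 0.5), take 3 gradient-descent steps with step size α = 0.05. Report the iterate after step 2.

(0.77, 0.73)

∇φ = (8a³ - 8ab + 2a - 4, -4a² + 4b)
(a₁, b₁) = (1.5, 0.5) − 0.05·(20, -7) = (0.5, 0.85)
(a₂, b₂) = (0.5, 0.85) − 0.05·(-5.4, 2.4) = (0.77, 0.73)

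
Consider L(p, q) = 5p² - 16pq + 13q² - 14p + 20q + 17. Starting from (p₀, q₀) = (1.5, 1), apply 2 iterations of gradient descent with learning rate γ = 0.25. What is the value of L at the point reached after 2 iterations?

∇L = (10p - 16q - 14, -16p + 26q + 20)
(p₁, q₁) = (1.5, 1) − 0.25·(-15, 22) = (5.25, -4.5)
(p₂, q₂) = (5.25, -4.5) − 0.25·(110.5, -181) = (-22.375, 40.75)
L(-22.375, 40.75) = 39824.265625

39824.265625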